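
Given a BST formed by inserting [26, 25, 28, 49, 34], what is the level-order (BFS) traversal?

Tree insertion order: [26, 25, 28, 49, 34]
Tree (level-order array): [26, 25, 28, None, None, None, 49, 34]
BFS from the root, enqueuing left then right child of each popped node:
  queue [26] -> pop 26, enqueue [25, 28], visited so far: [26]
  queue [25, 28] -> pop 25, enqueue [none], visited so far: [26, 25]
  queue [28] -> pop 28, enqueue [49], visited so far: [26, 25, 28]
  queue [49] -> pop 49, enqueue [34], visited so far: [26, 25, 28, 49]
  queue [34] -> pop 34, enqueue [none], visited so far: [26, 25, 28, 49, 34]
Result: [26, 25, 28, 49, 34]


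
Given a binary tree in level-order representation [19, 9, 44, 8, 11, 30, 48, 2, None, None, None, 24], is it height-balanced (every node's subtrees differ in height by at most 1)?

Tree (level-order array): [19, 9, 44, 8, 11, 30, 48, 2, None, None, None, 24]
Definition: a tree is height-balanced if, at every node, |h(left) - h(right)| <= 1 (empty subtree has height -1).
Bottom-up per-node check:
  node 2: h_left=-1, h_right=-1, diff=0 [OK], height=0
  node 8: h_left=0, h_right=-1, diff=1 [OK], height=1
  node 11: h_left=-1, h_right=-1, diff=0 [OK], height=0
  node 9: h_left=1, h_right=0, diff=1 [OK], height=2
  node 24: h_left=-1, h_right=-1, diff=0 [OK], height=0
  node 30: h_left=0, h_right=-1, diff=1 [OK], height=1
  node 48: h_left=-1, h_right=-1, diff=0 [OK], height=0
  node 44: h_left=1, h_right=0, diff=1 [OK], height=2
  node 19: h_left=2, h_right=2, diff=0 [OK], height=3
All nodes satisfy the balance condition.
Result: Balanced


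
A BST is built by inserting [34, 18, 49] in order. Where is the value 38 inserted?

Starting tree (level order): [34, 18, 49]
Insertion path: 34 -> 49
Result: insert 38 as left child of 49
Final tree (level order): [34, 18, 49, None, None, 38]


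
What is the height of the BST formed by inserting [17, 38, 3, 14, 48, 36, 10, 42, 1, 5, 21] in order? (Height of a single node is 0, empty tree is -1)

Insertion order: [17, 38, 3, 14, 48, 36, 10, 42, 1, 5, 21]
Tree (level-order array): [17, 3, 38, 1, 14, 36, 48, None, None, 10, None, 21, None, 42, None, 5]
Compute height bottom-up (empty subtree = -1):
  height(1) = 1 + max(-1, -1) = 0
  height(5) = 1 + max(-1, -1) = 0
  height(10) = 1 + max(0, -1) = 1
  height(14) = 1 + max(1, -1) = 2
  height(3) = 1 + max(0, 2) = 3
  height(21) = 1 + max(-1, -1) = 0
  height(36) = 1 + max(0, -1) = 1
  height(42) = 1 + max(-1, -1) = 0
  height(48) = 1 + max(0, -1) = 1
  height(38) = 1 + max(1, 1) = 2
  height(17) = 1 + max(3, 2) = 4
Height = 4


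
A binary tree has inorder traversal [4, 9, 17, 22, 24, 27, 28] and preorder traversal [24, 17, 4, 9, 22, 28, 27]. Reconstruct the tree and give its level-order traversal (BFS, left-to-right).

Inorder:  [4, 9, 17, 22, 24, 27, 28]
Preorder: [24, 17, 4, 9, 22, 28, 27]
Algorithm: preorder visits root first, so consume preorder in order;
for each root, split the current inorder slice at that value into
left-subtree inorder and right-subtree inorder, then recurse.
Recursive splits:
  root=24; inorder splits into left=[4, 9, 17, 22], right=[27, 28]
  root=17; inorder splits into left=[4, 9], right=[22]
  root=4; inorder splits into left=[], right=[9]
  root=9; inorder splits into left=[], right=[]
  root=22; inorder splits into left=[], right=[]
  root=28; inorder splits into left=[27], right=[]
  root=27; inorder splits into left=[], right=[]
Reconstructed level-order: [24, 17, 28, 4, 22, 27, 9]


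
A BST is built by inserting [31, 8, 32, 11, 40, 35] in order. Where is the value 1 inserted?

Starting tree (level order): [31, 8, 32, None, 11, None, 40, None, None, 35]
Insertion path: 31 -> 8
Result: insert 1 as left child of 8
Final tree (level order): [31, 8, 32, 1, 11, None, 40, None, None, None, None, 35]


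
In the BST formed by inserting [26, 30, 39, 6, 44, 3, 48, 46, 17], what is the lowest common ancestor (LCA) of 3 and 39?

Tree insertion order: [26, 30, 39, 6, 44, 3, 48, 46, 17]
Tree (level-order array): [26, 6, 30, 3, 17, None, 39, None, None, None, None, None, 44, None, 48, 46]
In a BST, the LCA of p=3, q=39 is the first node v on the
root-to-leaf path with p <= v <= q (go left if both < v, right if both > v).
Walk from root:
  at 26: 3 <= 26 <= 39, this is the LCA
LCA = 26


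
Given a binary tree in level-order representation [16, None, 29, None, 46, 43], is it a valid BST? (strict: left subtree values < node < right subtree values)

Level-order array: [16, None, 29, None, 46, 43]
Validate using subtree bounds (lo, hi): at each node, require lo < value < hi,
then recurse left with hi=value and right with lo=value.
Preorder trace (stopping at first violation):
  at node 16 with bounds (-inf, +inf): OK
  at node 29 with bounds (16, +inf): OK
  at node 46 with bounds (29, +inf): OK
  at node 43 with bounds (29, 46): OK
No violation found at any node.
Result: Valid BST


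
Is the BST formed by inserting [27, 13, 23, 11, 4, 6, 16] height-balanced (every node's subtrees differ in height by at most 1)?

Tree (level-order array): [27, 13, None, 11, 23, 4, None, 16, None, None, 6]
Definition: a tree is height-balanced if, at every node, |h(left) - h(right)| <= 1 (empty subtree has height -1).
Bottom-up per-node check:
  node 6: h_left=-1, h_right=-1, diff=0 [OK], height=0
  node 4: h_left=-1, h_right=0, diff=1 [OK], height=1
  node 11: h_left=1, h_right=-1, diff=2 [FAIL (|1--1|=2 > 1)], height=2
  node 16: h_left=-1, h_right=-1, diff=0 [OK], height=0
  node 23: h_left=0, h_right=-1, diff=1 [OK], height=1
  node 13: h_left=2, h_right=1, diff=1 [OK], height=3
  node 27: h_left=3, h_right=-1, diff=4 [FAIL (|3--1|=4 > 1)], height=4
Node 11 violates the condition: |1 - -1| = 2 > 1.
Result: Not balanced


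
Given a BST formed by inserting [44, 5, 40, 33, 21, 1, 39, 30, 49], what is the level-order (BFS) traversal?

Tree insertion order: [44, 5, 40, 33, 21, 1, 39, 30, 49]
Tree (level-order array): [44, 5, 49, 1, 40, None, None, None, None, 33, None, 21, 39, None, 30]
BFS from the root, enqueuing left then right child of each popped node:
  queue [44] -> pop 44, enqueue [5, 49], visited so far: [44]
  queue [5, 49] -> pop 5, enqueue [1, 40], visited so far: [44, 5]
  queue [49, 1, 40] -> pop 49, enqueue [none], visited so far: [44, 5, 49]
  queue [1, 40] -> pop 1, enqueue [none], visited so far: [44, 5, 49, 1]
  queue [40] -> pop 40, enqueue [33], visited so far: [44, 5, 49, 1, 40]
  queue [33] -> pop 33, enqueue [21, 39], visited so far: [44, 5, 49, 1, 40, 33]
  queue [21, 39] -> pop 21, enqueue [30], visited so far: [44, 5, 49, 1, 40, 33, 21]
  queue [39, 30] -> pop 39, enqueue [none], visited so far: [44, 5, 49, 1, 40, 33, 21, 39]
  queue [30] -> pop 30, enqueue [none], visited so far: [44, 5, 49, 1, 40, 33, 21, 39, 30]
Result: [44, 5, 49, 1, 40, 33, 21, 39, 30]


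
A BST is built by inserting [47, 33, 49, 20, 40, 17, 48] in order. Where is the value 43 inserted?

Starting tree (level order): [47, 33, 49, 20, 40, 48, None, 17]
Insertion path: 47 -> 33 -> 40
Result: insert 43 as right child of 40
Final tree (level order): [47, 33, 49, 20, 40, 48, None, 17, None, None, 43]


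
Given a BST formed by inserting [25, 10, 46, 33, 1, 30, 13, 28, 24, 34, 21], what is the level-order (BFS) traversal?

Tree insertion order: [25, 10, 46, 33, 1, 30, 13, 28, 24, 34, 21]
Tree (level-order array): [25, 10, 46, 1, 13, 33, None, None, None, None, 24, 30, 34, 21, None, 28]
BFS from the root, enqueuing left then right child of each popped node:
  queue [25] -> pop 25, enqueue [10, 46], visited so far: [25]
  queue [10, 46] -> pop 10, enqueue [1, 13], visited so far: [25, 10]
  queue [46, 1, 13] -> pop 46, enqueue [33], visited so far: [25, 10, 46]
  queue [1, 13, 33] -> pop 1, enqueue [none], visited so far: [25, 10, 46, 1]
  queue [13, 33] -> pop 13, enqueue [24], visited so far: [25, 10, 46, 1, 13]
  queue [33, 24] -> pop 33, enqueue [30, 34], visited so far: [25, 10, 46, 1, 13, 33]
  queue [24, 30, 34] -> pop 24, enqueue [21], visited so far: [25, 10, 46, 1, 13, 33, 24]
  queue [30, 34, 21] -> pop 30, enqueue [28], visited so far: [25, 10, 46, 1, 13, 33, 24, 30]
  queue [34, 21, 28] -> pop 34, enqueue [none], visited so far: [25, 10, 46, 1, 13, 33, 24, 30, 34]
  queue [21, 28] -> pop 21, enqueue [none], visited so far: [25, 10, 46, 1, 13, 33, 24, 30, 34, 21]
  queue [28] -> pop 28, enqueue [none], visited so far: [25, 10, 46, 1, 13, 33, 24, 30, 34, 21, 28]
Result: [25, 10, 46, 1, 13, 33, 24, 30, 34, 21, 28]


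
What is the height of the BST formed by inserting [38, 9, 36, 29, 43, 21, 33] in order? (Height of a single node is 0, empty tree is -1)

Insertion order: [38, 9, 36, 29, 43, 21, 33]
Tree (level-order array): [38, 9, 43, None, 36, None, None, 29, None, 21, 33]
Compute height bottom-up (empty subtree = -1):
  height(21) = 1 + max(-1, -1) = 0
  height(33) = 1 + max(-1, -1) = 0
  height(29) = 1 + max(0, 0) = 1
  height(36) = 1 + max(1, -1) = 2
  height(9) = 1 + max(-1, 2) = 3
  height(43) = 1 + max(-1, -1) = 0
  height(38) = 1 + max(3, 0) = 4
Height = 4


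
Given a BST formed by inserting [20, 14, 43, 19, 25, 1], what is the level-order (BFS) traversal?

Tree insertion order: [20, 14, 43, 19, 25, 1]
Tree (level-order array): [20, 14, 43, 1, 19, 25]
BFS from the root, enqueuing left then right child of each popped node:
  queue [20] -> pop 20, enqueue [14, 43], visited so far: [20]
  queue [14, 43] -> pop 14, enqueue [1, 19], visited so far: [20, 14]
  queue [43, 1, 19] -> pop 43, enqueue [25], visited so far: [20, 14, 43]
  queue [1, 19, 25] -> pop 1, enqueue [none], visited so far: [20, 14, 43, 1]
  queue [19, 25] -> pop 19, enqueue [none], visited so far: [20, 14, 43, 1, 19]
  queue [25] -> pop 25, enqueue [none], visited so far: [20, 14, 43, 1, 19, 25]
Result: [20, 14, 43, 1, 19, 25]


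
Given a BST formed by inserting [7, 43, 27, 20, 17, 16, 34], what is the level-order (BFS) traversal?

Tree insertion order: [7, 43, 27, 20, 17, 16, 34]
Tree (level-order array): [7, None, 43, 27, None, 20, 34, 17, None, None, None, 16]
BFS from the root, enqueuing left then right child of each popped node:
  queue [7] -> pop 7, enqueue [43], visited so far: [7]
  queue [43] -> pop 43, enqueue [27], visited so far: [7, 43]
  queue [27] -> pop 27, enqueue [20, 34], visited so far: [7, 43, 27]
  queue [20, 34] -> pop 20, enqueue [17], visited so far: [7, 43, 27, 20]
  queue [34, 17] -> pop 34, enqueue [none], visited so far: [7, 43, 27, 20, 34]
  queue [17] -> pop 17, enqueue [16], visited so far: [7, 43, 27, 20, 34, 17]
  queue [16] -> pop 16, enqueue [none], visited so far: [7, 43, 27, 20, 34, 17, 16]
Result: [7, 43, 27, 20, 34, 17, 16]


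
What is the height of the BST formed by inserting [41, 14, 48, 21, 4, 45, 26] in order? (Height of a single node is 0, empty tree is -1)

Insertion order: [41, 14, 48, 21, 4, 45, 26]
Tree (level-order array): [41, 14, 48, 4, 21, 45, None, None, None, None, 26]
Compute height bottom-up (empty subtree = -1):
  height(4) = 1 + max(-1, -1) = 0
  height(26) = 1 + max(-1, -1) = 0
  height(21) = 1 + max(-1, 0) = 1
  height(14) = 1 + max(0, 1) = 2
  height(45) = 1 + max(-1, -1) = 0
  height(48) = 1 + max(0, -1) = 1
  height(41) = 1 + max(2, 1) = 3
Height = 3


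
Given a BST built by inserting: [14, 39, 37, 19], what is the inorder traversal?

Tree insertion order: [14, 39, 37, 19]
Tree (level-order array): [14, None, 39, 37, None, 19]
Inorder traversal: [14, 19, 37, 39]


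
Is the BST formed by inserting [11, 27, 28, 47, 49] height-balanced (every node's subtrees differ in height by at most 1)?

Tree (level-order array): [11, None, 27, None, 28, None, 47, None, 49]
Definition: a tree is height-balanced if, at every node, |h(left) - h(right)| <= 1 (empty subtree has height -1).
Bottom-up per-node check:
  node 49: h_left=-1, h_right=-1, diff=0 [OK], height=0
  node 47: h_left=-1, h_right=0, diff=1 [OK], height=1
  node 28: h_left=-1, h_right=1, diff=2 [FAIL (|-1-1|=2 > 1)], height=2
  node 27: h_left=-1, h_right=2, diff=3 [FAIL (|-1-2|=3 > 1)], height=3
  node 11: h_left=-1, h_right=3, diff=4 [FAIL (|-1-3|=4 > 1)], height=4
Node 28 violates the condition: |-1 - 1| = 2 > 1.
Result: Not balanced


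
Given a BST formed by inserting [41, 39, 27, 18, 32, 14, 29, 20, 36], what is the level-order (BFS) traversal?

Tree insertion order: [41, 39, 27, 18, 32, 14, 29, 20, 36]
Tree (level-order array): [41, 39, None, 27, None, 18, 32, 14, 20, 29, 36]
BFS from the root, enqueuing left then right child of each popped node:
  queue [41] -> pop 41, enqueue [39], visited so far: [41]
  queue [39] -> pop 39, enqueue [27], visited so far: [41, 39]
  queue [27] -> pop 27, enqueue [18, 32], visited so far: [41, 39, 27]
  queue [18, 32] -> pop 18, enqueue [14, 20], visited so far: [41, 39, 27, 18]
  queue [32, 14, 20] -> pop 32, enqueue [29, 36], visited so far: [41, 39, 27, 18, 32]
  queue [14, 20, 29, 36] -> pop 14, enqueue [none], visited so far: [41, 39, 27, 18, 32, 14]
  queue [20, 29, 36] -> pop 20, enqueue [none], visited so far: [41, 39, 27, 18, 32, 14, 20]
  queue [29, 36] -> pop 29, enqueue [none], visited so far: [41, 39, 27, 18, 32, 14, 20, 29]
  queue [36] -> pop 36, enqueue [none], visited so far: [41, 39, 27, 18, 32, 14, 20, 29, 36]
Result: [41, 39, 27, 18, 32, 14, 20, 29, 36]


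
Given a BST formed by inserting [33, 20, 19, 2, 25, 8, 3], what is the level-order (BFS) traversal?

Tree insertion order: [33, 20, 19, 2, 25, 8, 3]
Tree (level-order array): [33, 20, None, 19, 25, 2, None, None, None, None, 8, 3]
BFS from the root, enqueuing left then right child of each popped node:
  queue [33] -> pop 33, enqueue [20], visited so far: [33]
  queue [20] -> pop 20, enqueue [19, 25], visited so far: [33, 20]
  queue [19, 25] -> pop 19, enqueue [2], visited so far: [33, 20, 19]
  queue [25, 2] -> pop 25, enqueue [none], visited so far: [33, 20, 19, 25]
  queue [2] -> pop 2, enqueue [8], visited so far: [33, 20, 19, 25, 2]
  queue [8] -> pop 8, enqueue [3], visited so far: [33, 20, 19, 25, 2, 8]
  queue [3] -> pop 3, enqueue [none], visited so far: [33, 20, 19, 25, 2, 8, 3]
Result: [33, 20, 19, 25, 2, 8, 3]


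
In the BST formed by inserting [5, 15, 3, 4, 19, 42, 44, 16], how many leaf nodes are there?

Tree built from: [5, 15, 3, 4, 19, 42, 44, 16]
Tree (level-order array): [5, 3, 15, None, 4, None, 19, None, None, 16, 42, None, None, None, 44]
Rule: A leaf has 0 children.
Per-node child counts:
  node 5: 2 child(ren)
  node 3: 1 child(ren)
  node 4: 0 child(ren)
  node 15: 1 child(ren)
  node 19: 2 child(ren)
  node 16: 0 child(ren)
  node 42: 1 child(ren)
  node 44: 0 child(ren)
Matching nodes: [4, 16, 44]
Count of leaf nodes: 3


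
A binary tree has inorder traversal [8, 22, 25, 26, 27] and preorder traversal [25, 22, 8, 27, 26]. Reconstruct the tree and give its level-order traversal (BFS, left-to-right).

Inorder:  [8, 22, 25, 26, 27]
Preorder: [25, 22, 8, 27, 26]
Algorithm: preorder visits root first, so consume preorder in order;
for each root, split the current inorder slice at that value into
left-subtree inorder and right-subtree inorder, then recurse.
Recursive splits:
  root=25; inorder splits into left=[8, 22], right=[26, 27]
  root=22; inorder splits into left=[8], right=[]
  root=8; inorder splits into left=[], right=[]
  root=27; inorder splits into left=[26], right=[]
  root=26; inorder splits into left=[], right=[]
Reconstructed level-order: [25, 22, 27, 8, 26]


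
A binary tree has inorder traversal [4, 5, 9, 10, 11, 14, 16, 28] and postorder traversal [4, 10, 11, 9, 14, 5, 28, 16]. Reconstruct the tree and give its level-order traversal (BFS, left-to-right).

Inorder:   [4, 5, 9, 10, 11, 14, 16, 28]
Postorder: [4, 10, 11, 9, 14, 5, 28, 16]
Algorithm: postorder visits root last, so walk postorder right-to-left;
each value is the root of the current inorder slice — split it at that
value, recurse on the right subtree first, then the left.
Recursive splits:
  root=16; inorder splits into left=[4, 5, 9, 10, 11, 14], right=[28]
  root=28; inorder splits into left=[], right=[]
  root=5; inorder splits into left=[4], right=[9, 10, 11, 14]
  root=14; inorder splits into left=[9, 10, 11], right=[]
  root=9; inorder splits into left=[], right=[10, 11]
  root=11; inorder splits into left=[10], right=[]
  root=10; inorder splits into left=[], right=[]
  root=4; inorder splits into left=[], right=[]
Reconstructed level-order: [16, 5, 28, 4, 14, 9, 11, 10]


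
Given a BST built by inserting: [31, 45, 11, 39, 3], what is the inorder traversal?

Tree insertion order: [31, 45, 11, 39, 3]
Tree (level-order array): [31, 11, 45, 3, None, 39]
Inorder traversal: [3, 11, 31, 39, 45]


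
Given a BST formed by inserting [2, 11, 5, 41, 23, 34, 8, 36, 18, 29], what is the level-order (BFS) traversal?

Tree insertion order: [2, 11, 5, 41, 23, 34, 8, 36, 18, 29]
Tree (level-order array): [2, None, 11, 5, 41, None, 8, 23, None, None, None, 18, 34, None, None, 29, 36]
BFS from the root, enqueuing left then right child of each popped node:
  queue [2] -> pop 2, enqueue [11], visited so far: [2]
  queue [11] -> pop 11, enqueue [5, 41], visited so far: [2, 11]
  queue [5, 41] -> pop 5, enqueue [8], visited so far: [2, 11, 5]
  queue [41, 8] -> pop 41, enqueue [23], visited so far: [2, 11, 5, 41]
  queue [8, 23] -> pop 8, enqueue [none], visited so far: [2, 11, 5, 41, 8]
  queue [23] -> pop 23, enqueue [18, 34], visited so far: [2, 11, 5, 41, 8, 23]
  queue [18, 34] -> pop 18, enqueue [none], visited so far: [2, 11, 5, 41, 8, 23, 18]
  queue [34] -> pop 34, enqueue [29, 36], visited so far: [2, 11, 5, 41, 8, 23, 18, 34]
  queue [29, 36] -> pop 29, enqueue [none], visited so far: [2, 11, 5, 41, 8, 23, 18, 34, 29]
  queue [36] -> pop 36, enqueue [none], visited so far: [2, 11, 5, 41, 8, 23, 18, 34, 29, 36]
Result: [2, 11, 5, 41, 8, 23, 18, 34, 29, 36]


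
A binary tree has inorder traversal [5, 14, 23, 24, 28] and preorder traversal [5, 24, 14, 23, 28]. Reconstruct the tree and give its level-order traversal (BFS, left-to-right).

Inorder:  [5, 14, 23, 24, 28]
Preorder: [5, 24, 14, 23, 28]
Algorithm: preorder visits root first, so consume preorder in order;
for each root, split the current inorder slice at that value into
left-subtree inorder and right-subtree inorder, then recurse.
Recursive splits:
  root=5; inorder splits into left=[], right=[14, 23, 24, 28]
  root=24; inorder splits into left=[14, 23], right=[28]
  root=14; inorder splits into left=[], right=[23]
  root=23; inorder splits into left=[], right=[]
  root=28; inorder splits into left=[], right=[]
Reconstructed level-order: [5, 24, 14, 28, 23]


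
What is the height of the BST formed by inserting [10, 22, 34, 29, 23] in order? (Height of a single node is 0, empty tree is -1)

Insertion order: [10, 22, 34, 29, 23]
Tree (level-order array): [10, None, 22, None, 34, 29, None, 23]
Compute height bottom-up (empty subtree = -1):
  height(23) = 1 + max(-1, -1) = 0
  height(29) = 1 + max(0, -1) = 1
  height(34) = 1 + max(1, -1) = 2
  height(22) = 1 + max(-1, 2) = 3
  height(10) = 1 + max(-1, 3) = 4
Height = 4


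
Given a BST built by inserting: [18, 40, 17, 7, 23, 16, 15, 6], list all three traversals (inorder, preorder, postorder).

Tree insertion order: [18, 40, 17, 7, 23, 16, 15, 6]
Tree (level-order array): [18, 17, 40, 7, None, 23, None, 6, 16, None, None, None, None, 15]
Inorder (L, root, R): [6, 7, 15, 16, 17, 18, 23, 40]
Preorder (root, L, R): [18, 17, 7, 6, 16, 15, 40, 23]
Postorder (L, R, root): [6, 15, 16, 7, 17, 23, 40, 18]


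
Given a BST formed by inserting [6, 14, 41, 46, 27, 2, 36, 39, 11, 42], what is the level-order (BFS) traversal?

Tree insertion order: [6, 14, 41, 46, 27, 2, 36, 39, 11, 42]
Tree (level-order array): [6, 2, 14, None, None, 11, 41, None, None, 27, 46, None, 36, 42, None, None, 39]
BFS from the root, enqueuing left then right child of each popped node:
  queue [6] -> pop 6, enqueue [2, 14], visited so far: [6]
  queue [2, 14] -> pop 2, enqueue [none], visited so far: [6, 2]
  queue [14] -> pop 14, enqueue [11, 41], visited so far: [6, 2, 14]
  queue [11, 41] -> pop 11, enqueue [none], visited so far: [6, 2, 14, 11]
  queue [41] -> pop 41, enqueue [27, 46], visited so far: [6, 2, 14, 11, 41]
  queue [27, 46] -> pop 27, enqueue [36], visited so far: [6, 2, 14, 11, 41, 27]
  queue [46, 36] -> pop 46, enqueue [42], visited so far: [6, 2, 14, 11, 41, 27, 46]
  queue [36, 42] -> pop 36, enqueue [39], visited so far: [6, 2, 14, 11, 41, 27, 46, 36]
  queue [42, 39] -> pop 42, enqueue [none], visited so far: [6, 2, 14, 11, 41, 27, 46, 36, 42]
  queue [39] -> pop 39, enqueue [none], visited so far: [6, 2, 14, 11, 41, 27, 46, 36, 42, 39]
Result: [6, 2, 14, 11, 41, 27, 46, 36, 42, 39]


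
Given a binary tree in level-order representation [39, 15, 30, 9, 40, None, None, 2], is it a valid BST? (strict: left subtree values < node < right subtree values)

Level-order array: [39, 15, 30, 9, 40, None, None, 2]
Validate using subtree bounds (lo, hi): at each node, require lo < value < hi,
then recurse left with hi=value and right with lo=value.
Preorder trace (stopping at first violation):
  at node 39 with bounds (-inf, +inf): OK
  at node 15 with bounds (-inf, 39): OK
  at node 9 with bounds (-inf, 15): OK
  at node 2 with bounds (-inf, 9): OK
  at node 40 with bounds (15, 39): VIOLATION
Node 40 violates its bound: not (15 < 40 < 39).
Result: Not a valid BST


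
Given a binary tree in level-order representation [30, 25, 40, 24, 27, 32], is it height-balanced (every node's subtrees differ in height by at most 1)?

Tree (level-order array): [30, 25, 40, 24, 27, 32]
Definition: a tree is height-balanced if, at every node, |h(left) - h(right)| <= 1 (empty subtree has height -1).
Bottom-up per-node check:
  node 24: h_left=-1, h_right=-1, diff=0 [OK], height=0
  node 27: h_left=-1, h_right=-1, diff=0 [OK], height=0
  node 25: h_left=0, h_right=0, diff=0 [OK], height=1
  node 32: h_left=-1, h_right=-1, diff=0 [OK], height=0
  node 40: h_left=0, h_right=-1, diff=1 [OK], height=1
  node 30: h_left=1, h_right=1, diff=0 [OK], height=2
All nodes satisfy the balance condition.
Result: Balanced


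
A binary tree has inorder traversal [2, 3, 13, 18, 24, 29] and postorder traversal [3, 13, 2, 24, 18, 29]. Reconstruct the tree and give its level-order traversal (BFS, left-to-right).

Inorder:   [2, 3, 13, 18, 24, 29]
Postorder: [3, 13, 2, 24, 18, 29]
Algorithm: postorder visits root last, so walk postorder right-to-left;
each value is the root of the current inorder slice — split it at that
value, recurse on the right subtree first, then the left.
Recursive splits:
  root=29; inorder splits into left=[2, 3, 13, 18, 24], right=[]
  root=18; inorder splits into left=[2, 3, 13], right=[24]
  root=24; inorder splits into left=[], right=[]
  root=2; inorder splits into left=[], right=[3, 13]
  root=13; inorder splits into left=[3], right=[]
  root=3; inorder splits into left=[], right=[]
Reconstructed level-order: [29, 18, 2, 24, 13, 3]


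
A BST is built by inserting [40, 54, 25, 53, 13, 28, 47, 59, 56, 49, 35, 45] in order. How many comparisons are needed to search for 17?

Search path for 17: 40 -> 25 -> 13
Found: False
Comparisons: 3


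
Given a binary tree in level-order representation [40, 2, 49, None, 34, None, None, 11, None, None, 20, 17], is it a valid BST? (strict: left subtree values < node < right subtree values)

Level-order array: [40, 2, 49, None, 34, None, None, 11, None, None, 20, 17]
Validate using subtree bounds (lo, hi): at each node, require lo < value < hi,
then recurse left with hi=value and right with lo=value.
Preorder trace (stopping at first violation):
  at node 40 with bounds (-inf, +inf): OK
  at node 2 with bounds (-inf, 40): OK
  at node 34 with bounds (2, 40): OK
  at node 11 with bounds (2, 34): OK
  at node 20 with bounds (11, 34): OK
  at node 17 with bounds (11, 20): OK
  at node 49 with bounds (40, +inf): OK
No violation found at any node.
Result: Valid BST


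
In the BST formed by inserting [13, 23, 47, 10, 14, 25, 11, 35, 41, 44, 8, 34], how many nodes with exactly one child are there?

Tree built from: [13, 23, 47, 10, 14, 25, 11, 35, 41, 44, 8, 34]
Tree (level-order array): [13, 10, 23, 8, 11, 14, 47, None, None, None, None, None, None, 25, None, None, 35, 34, 41, None, None, None, 44]
Rule: These are nodes with exactly 1 non-null child.
Per-node child counts:
  node 13: 2 child(ren)
  node 10: 2 child(ren)
  node 8: 0 child(ren)
  node 11: 0 child(ren)
  node 23: 2 child(ren)
  node 14: 0 child(ren)
  node 47: 1 child(ren)
  node 25: 1 child(ren)
  node 35: 2 child(ren)
  node 34: 0 child(ren)
  node 41: 1 child(ren)
  node 44: 0 child(ren)
Matching nodes: [47, 25, 41]
Count of nodes with exactly one child: 3


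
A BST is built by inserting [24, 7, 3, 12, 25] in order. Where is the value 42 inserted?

Starting tree (level order): [24, 7, 25, 3, 12]
Insertion path: 24 -> 25
Result: insert 42 as right child of 25
Final tree (level order): [24, 7, 25, 3, 12, None, 42]


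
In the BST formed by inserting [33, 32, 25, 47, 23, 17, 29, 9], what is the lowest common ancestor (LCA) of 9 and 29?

Tree insertion order: [33, 32, 25, 47, 23, 17, 29, 9]
Tree (level-order array): [33, 32, 47, 25, None, None, None, 23, 29, 17, None, None, None, 9]
In a BST, the LCA of p=9, q=29 is the first node v on the
root-to-leaf path with p <= v <= q (go left if both < v, right if both > v).
Walk from root:
  at 33: both 9 and 29 < 33, go left
  at 32: both 9 and 29 < 32, go left
  at 25: 9 <= 25 <= 29, this is the LCA
LCA = 25


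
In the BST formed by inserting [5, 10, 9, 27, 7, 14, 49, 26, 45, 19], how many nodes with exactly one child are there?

Tree built from: [5, 10, 9, 27, 7, 14, 49, 26, 45, 19]
Tree (level-order array): [5, None, 10, 9, 27, 7, None, 14, 49, None, None, None, 26, 45, None, 19]
Rule: These are nodes with exactly 1 non-null child.
Per-node child counts:
  node 5: 1 child(ren)
  node 10: 2 child(ren)
  node 9: 1 child(ren)
  node 7: 0 child(ren)
  node 27: 2 child(ren)
  node 14: 1 child(ren)
  node 26: 1 child(ren)
  node 19: 0 child(ren)
  node 49: 1 child(ren)
  node 45: 0 child(ren)
Matching nodes: [5, 9, 14, 26, 49]
Count of nodes with exactly one child: 5


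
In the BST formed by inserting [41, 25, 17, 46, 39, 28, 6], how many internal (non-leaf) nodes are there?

Tree built from: [41, 25, 17, 46, 39, 28, 6]
Tree (level-order array): [41, 25, 46, 17, 39, None, None, 6, None, 28]
Rule: An internal node has at least one child.
Per-node child counts:
  node 41: 2 child(ren)
  node 25: 2 child(ren)
  node 17: 1 child(ren)
  node 6: 0 child(ren)
  node 39: 1 child(ren)
  node 28: 0 child(ren)
  node 46: 0 child(ren)
Matching nodes: [41, 25, 17, 39]
Count of internal (non-leaf) nodes: 4


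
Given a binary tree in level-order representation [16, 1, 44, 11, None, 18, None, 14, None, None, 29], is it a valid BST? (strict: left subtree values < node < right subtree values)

Level-order array: [16, 1, 44, 11, None, 18, None, 14, None, None, 29]
Validate using subtree bounds (lo, hi): at each node, require lo < value < hi,
then recurse left with hi=value and right with lo=value.
Preorder trace (stopping at first violation):
  at node 16 with bounds (-inf, +inf): OK
  at node 1 with bounds (-inf, 16): OK
  at node 11 with bounds (-inf, 1): VIOLATION
Node 11 violates its bound: not (-inf < 11 < 1).
Result: Not a valid BST


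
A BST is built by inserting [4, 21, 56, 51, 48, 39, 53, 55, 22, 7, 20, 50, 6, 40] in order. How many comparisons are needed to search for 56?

Search path for 56: 4 -> 21 -> 56
Found: True
Comparisons: 3


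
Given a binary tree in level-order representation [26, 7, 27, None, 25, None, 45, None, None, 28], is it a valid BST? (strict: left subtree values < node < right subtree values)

Level-order array: [26, 7, 27, None, 25, None, 45, None, None, 28]
Validate using subtree bounds (lo, hi): at each node, require lo < value < hi,
then recurse left with hi=value and right with lo=value.
Preorder trace (stopping at first violation):
  at node 26 with bounds (-inf, +inf): OK
  at node 7 with bounds (-inf, 26): OK
  at node 25 with bounds (7, 26): OK
  at node 27 with bounds (26, +inf): OK
  at node 45 with bounds (27, +inf): OK
  at node 28 with bounds (27, 45): OK
No violation found at any node.
Result: Valid BST


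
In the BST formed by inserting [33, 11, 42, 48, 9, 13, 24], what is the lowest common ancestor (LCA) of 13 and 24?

Tree insertion order: [33, 11, 42, 48, 9, 13, 24]
Tree (level-order array): [33, 11, 42, 9, 13, None, 48, None, None, None, 24]
In a BST, the LCA of p=13, q=24 is the first node v on the
root-to-leaf path with p <= v <= q (go left if both < v, right if both > v).
Walk from root:
  at 33: both 13 and 24 < 33, go left
  at 11: both 13 and 24 > 11, go right
  at 13: 13 <= 13 <= 24, this is the LCA
LCA = 13


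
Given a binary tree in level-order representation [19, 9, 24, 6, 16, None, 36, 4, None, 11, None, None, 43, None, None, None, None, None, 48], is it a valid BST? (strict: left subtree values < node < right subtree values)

Level-order array: [19, 9, 24, 6, 16, None, 36, 4, None, 11, None, None, 43, None, None, None, None, None, 48]
Validate using subtree bounds (lo, hi): at each node, require lo < value < hi,
then recurse left with hi=value and right with lo=value.
Preorder trace (stopping at first violation):
  at node 19 with bounds (-inf, +inf): OK
  at node 9 with bounds (-inf, 19): OK
  at node 6 with bounds (-inf, 9): OK
  at node 4 with bounds (-inf, 6): OK
  at node 16 with bounds (9, 19): OK
  at node 11 with bounds (9, 16): OK
  at node 24 with bounds (19, +inf): OK
  at node 36 with bounds (24, +inf): OK
  at node 43 with bounds (36, +inf): OK
  at node 48 with bounds (43, +inf): OK
No violation found at any node.
Result: Valid BST


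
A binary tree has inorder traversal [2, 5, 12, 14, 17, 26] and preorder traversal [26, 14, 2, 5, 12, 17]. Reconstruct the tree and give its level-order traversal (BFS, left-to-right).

Inorder:  [2, 5, 12, 14, 17, 26]
Preorder: [26, 14, 2, 5, 12, 17]
Algorithm: preorder visits root first, so consume preorder in order;
for each root, split the current inorder slice at that value into
left-subtree inorder and right-subtree inorder, then recurse.
Recursive splits:
  root=26; inorder splits into left=[2, 5, 12, 14, 17], right=[]
  root=14; inorder splits into left=[2, 5, 12], right=[17]
  root=2; inorder splits into left=[], right=[5, 12]
  root=5; inorder splits into left=[], right=[12]
  root=12; inorder splits into left=[], right=[]
  root=17; inorder splits into left=[], right=[]
Reconstructed level-order: [26, 14, 2, 17, 5, 12]


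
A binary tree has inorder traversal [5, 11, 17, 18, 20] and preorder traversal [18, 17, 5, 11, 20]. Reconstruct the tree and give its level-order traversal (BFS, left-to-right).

Inorder:  [5, 11, 17, 18, 20]
Preorder: [18, 17, 5, 11, 20]
Algorithm: preorder visits root first, so consume preorder in order;
for each root, split the current inorder slice at that value into
left-subtree inorder and right-subtree inorder, then recurse.
Recursive splits:
  root=18; inorder splits into left=[5, 11, 17], right=[20]
  root=17; inorder splits into left=[5, 11], right=[]
  root=5; inorder splits into left=[], right=[11]
  root=11; inorder splits into left=[], right=[]
  root=20; inorder splits into left=[], right=[]
Reconstructed level-order: [18, 17, 20, 5, 11]


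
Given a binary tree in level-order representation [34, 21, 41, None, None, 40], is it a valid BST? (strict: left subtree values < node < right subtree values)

Level-order array: [34, 21, 41, None, None, 40]
Validate using subtree bounds (lo, hi): at each node, require lo < value < hi,
then recurse left with hi=value and right with lo=value.
Preorder trace (stopping at first violation):
  at node 34 with bounds (-inf, +inf): OK
  at node 21 with bounds (-inf, 34): OK
  at node 41 with bounds (34, +inf): OK
  at node 40 with bounds (34, 41): OK
No violation found at any node.
Result: Valid BST


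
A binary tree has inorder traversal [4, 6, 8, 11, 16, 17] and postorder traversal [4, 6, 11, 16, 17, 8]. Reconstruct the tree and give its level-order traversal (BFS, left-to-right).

Inorder:   [4, 6, 8, 11, 16, 17]
Postorder: [4, 6, 11, 16, 17, 8]
Algorithm: postorder visits root last, so walk postorder right-to-left;
each value is the root of the current inorder slice — split it at that
value, recurse on the right subtree first, then the left.
Recursive splits:
  root=8; inorder splits into left=[4, 6], right=[11, 16, 17]
  root=17; inorder splits into left=[11, 16], right=[]
  root=16; inorder splits into left=[11], right=[]
  root=11; inorder splits into left=[], right=[]
  root=6; inorder splits into left=[4], right=[]
  root=4; inorder splits into left=[], right=[]
Reconstructed level-order: [8, 6, 17, 4, 16, 11]


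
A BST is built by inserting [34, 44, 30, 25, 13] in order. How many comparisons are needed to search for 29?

Search path for 29: 34 -> 30 -> 25
Found: False
Comparisons: 3


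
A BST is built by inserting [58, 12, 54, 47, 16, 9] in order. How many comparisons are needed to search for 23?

Search path for 23: 58 -> 12 -> 54 -> 47 -> 16
Found: False
Comparisons: 5


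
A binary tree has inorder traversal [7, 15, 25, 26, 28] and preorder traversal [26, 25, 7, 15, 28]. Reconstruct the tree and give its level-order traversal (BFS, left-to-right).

Inorder:  [7, 15, 25, 26, 28]
Preorder: [26, 25, 7, 15, 28]
Algorithm: preorder visits root first, so consume preorder in order;
for each root, split the current inorder slice at that value into
left-subtree inorder and right-subtree inorder, then recurse.
Recursive splits:
  root=26; inorder splits into left=[7, 15, 25], right=[28]
  root=25; inorder splits into left=[7, 15], right=[]
  root=7; inorder splits into left=[], right=[15]
  root=15; inorder splits into left=[], right=[]
  root=28; inorder splits into left=[], right=[]
Reconstructed level-order: [26, 25, 28, 7, 15]


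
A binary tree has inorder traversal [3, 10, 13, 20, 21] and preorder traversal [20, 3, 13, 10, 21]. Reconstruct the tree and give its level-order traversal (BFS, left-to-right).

Inorder:  [3, 10, 13, 20, 21]
Preorder: [20, 3, 13, 10, 21]
Algorithm: preorder visits root first, so consume preorder in order;
for each root, split the current inorder slice at that value into
left-subtree inorder and right-subtree inorder, then recurse.
Recursive splits:
  root=20; inorder splits into left=[3, 10, 13], right=[21]
  root=3; inorder splits into left=[], right=[10, 13]
  root=13; inorder splits into left=[10], right=[]
  root=10; inorder splits into left=[], right=[]
  root=21; inorder splits into left=[], right=[]
Reconstructed level-order: [20, 3, 21, 13, 10]


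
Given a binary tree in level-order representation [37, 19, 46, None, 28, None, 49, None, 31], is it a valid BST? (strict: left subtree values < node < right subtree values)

Level-order array: [37, 19, 46, None, 28, None, 49, None, 31]
Validate using subtree bounds (lo, hi): at each node, require lo < value < hi,
then recurse left with hi=value and right with lo=value.
Preorder trace (stopping at first violation):
  at node 37 with bounds (-inf, +inf): OK
  at node 19 with bounds (-inf, 37): OK
  at node 28 with bounds (19, 37): OK
  at node 31 with bounds (28, 37): OK
  at node 46 with bounds (37, +inf): OK
  at node 49 with bounds (46, +inf): OK
No violation found at any node.
Result: Valid BST


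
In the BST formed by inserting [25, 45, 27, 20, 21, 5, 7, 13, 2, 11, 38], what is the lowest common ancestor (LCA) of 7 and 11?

Tree insertion order: [25, 45, 27, 20, 21, 5, 7, 13, 2, 11, 38]
Tree (level-order array): [25, 20, 45, 5, 21, 27, None, 2, 7, None, None, None, 38, None, None, None, 13, None, None, 11]
In a BST, the LCA of p=7, q=11 is the first node v on the
root-to-leaf path with p <= v <= q (go left if both < v, right if both > v).
Walk from root:
  at 25: both 7 and 11 < 25, go left
  at 20: both 7 and 11 < 20, go left
  at 5: both 7 and 11 > 5, go right
  at 7: 7 <= 7 <= 11, this is the LCA
LCA = 7


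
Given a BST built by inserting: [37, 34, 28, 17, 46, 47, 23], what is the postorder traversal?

Tree insertion order: [37, 34, 28, 17, 46, 47, 23]
Tree (level-order array): [37, 34, 46, 28, None, None, 47, 17, None, None, None, None, 23]
Postorder traversal: [23, 17, 28, 34, 47, 46, 37]


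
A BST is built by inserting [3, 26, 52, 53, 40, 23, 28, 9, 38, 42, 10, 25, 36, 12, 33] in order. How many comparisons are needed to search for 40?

Search path for 40: 3 -> 26 -> 52 -> 40
Found: True
Comparisons: 4


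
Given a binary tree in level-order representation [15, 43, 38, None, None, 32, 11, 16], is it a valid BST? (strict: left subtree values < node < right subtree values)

Level-order array: [15, 43, 38, None, None, 32, 11, 16]
Validate using subtree bounds (lo, hi): at each node, require lo < value < hi,
then recurse left with hi=value and right with lo=value.
Preorder trace (stopping at first violation):
  at node 15 with bounds (-inf, +inf): OK
  at node 43 with bounds (-inf, 15): VIOLATION
Node 43 violates its bound: not (-inf < 43 < 15).
Result: Not a valid BST


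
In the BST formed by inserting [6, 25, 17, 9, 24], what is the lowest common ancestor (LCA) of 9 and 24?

Tree insertion order: [6, 25, 17, 9, 24]
Tree (level-order array): [6, None, 25, 17, None, 9, 24]
In a BST, the LCA of p=9, q=24 is the first node v on the
root-to-leaf path with p <= v <= q (go left if both < v, right if both > v).
Walk from root:
  at 6: both 9 and 24 > 6, go right
  at 25: both 9 and 24 < 25, go left
  at 17: 9 <= 17 <= 24, this is the LCA
LCA = 17


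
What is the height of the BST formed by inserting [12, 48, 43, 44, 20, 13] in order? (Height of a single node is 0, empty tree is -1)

Insertion order: [12, 48, 43, 44, 20, 13]
Tree (level-order array): [12, None, 48, 43, None, 20, 44, 13]
Compute height bottom-up (empty subtree = -1):
  height(13) = 1 + max(-1, -1) = 0
  height(20) = 1 + max(0, -1) = 1
  height(44) = 1 + max(-1, -1) = 0
  height(43) = 1 + max(1, 0) = 2
  height(48) = 1 + max(2, -1) = 3
  height(12) = 1 + max(-1, 3) = 4
Height = 4


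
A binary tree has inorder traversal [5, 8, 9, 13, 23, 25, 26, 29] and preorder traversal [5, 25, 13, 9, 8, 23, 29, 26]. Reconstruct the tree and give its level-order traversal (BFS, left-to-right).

Inorder:  [5, 8, 9, 13, 23, 25, 26, 29]
Preorder: [5, 25, 13, 9, 8, 23, 29, 26]
Algorithm: preorder visits root first, so consume preorder in order;
for each root, split the current inorder slice at that value into
left-subtree inorder and right-subtree inorder, then recurse.
Recursive splits:
  root=5; inorder splits into left=[], right=[8, 9, 13, 23, 25, 26, 29]
  root=25; inorder splits into left=[8, 9, 13, 23], right=[26, 29]
  root=13; inorder splits into left=[8, 9], right=[23]
  root=9; inorder splits into left=[8], right=[]
  root=8; inorder splits into left=[], right=[]
  root=23; inorder splits into left=[], right=[]
  root=29; inorder splits into left=[26], right=[]
  root=26; inorder splits into left=[], right=[]
Reconstructed level-order: [5, 25, 13, 29, 9, 23, 26, 8]


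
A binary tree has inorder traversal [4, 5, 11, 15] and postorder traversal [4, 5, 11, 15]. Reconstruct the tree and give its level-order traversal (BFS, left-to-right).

Inorder:   [4, 5, 11, 15]
Postorder: [4, 5, 11, 15]
Algorithm: postorder visits root last, so walk postorder right-to-left;
each value is the root of the current inorder slice — split it at that
value, recurse on the right subtree first, then the left.
Recursive splits:
  root=15; inorder splits into left=[4, 5, 11], right=[]
  root=11; inorder splits into left=[4, 5], right=[]
  root=5; inorder splits into left=[4], right=[]
  root=4; inorder splits into left=[], right=[]
Reconstructed level-order: [15, 11, 5, 4]


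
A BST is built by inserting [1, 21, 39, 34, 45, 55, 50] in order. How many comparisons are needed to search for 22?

Search path for 22: 1 -> 21 -> 39 -> 34
Found: False
Comparisons: 4


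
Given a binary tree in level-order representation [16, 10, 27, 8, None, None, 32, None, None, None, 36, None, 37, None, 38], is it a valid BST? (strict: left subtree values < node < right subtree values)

Level-order array: [16, 10, 27, 8, None, None, 32, None, None, None, 36, None, 37, None, 38]
Validate using subtree bounds (lo, hi): at each node, require lo < value < hi,
then recurse left with hi=value and right with lo=value.
Preorder trace (stopping at first violation):
  at node 16 with bounds (-inf, +inf): OK
  at node 10 with bounds (-inf, 16): OK
  at node 8 with bounds (-inf, 10): OK
  at node 27 with bounds (16, +inf): OK
  at node 32 with bounds (27, +inf): OK
  at node 36 with bounds (32, +inf): OK
  at node 37 with bounds (36, +inf): OK
  at node 38 with bounds (37, +inf): OK
No violation found at any node.
Result: Valid BST
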